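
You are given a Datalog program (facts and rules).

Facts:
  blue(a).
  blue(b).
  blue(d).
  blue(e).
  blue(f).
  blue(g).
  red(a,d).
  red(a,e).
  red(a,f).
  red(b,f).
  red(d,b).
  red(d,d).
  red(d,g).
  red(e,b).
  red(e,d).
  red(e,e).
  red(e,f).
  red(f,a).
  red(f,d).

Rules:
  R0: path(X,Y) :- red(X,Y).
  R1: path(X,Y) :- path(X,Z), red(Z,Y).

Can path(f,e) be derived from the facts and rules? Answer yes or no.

yes

round 1: derive path(a,d) via R0 from red(a,d)
round 1: derive path(a,e) via R0 from red(a,e)
round 1: derive path(a,f) via R0 from red(a,f)
round 1: derive path(b,f) via R0 from red(b,f)
round 1: derive path(d,b) via R0 from red(d,b)
round 1: derive path(d,d) via R0 from red(d,d)
round 1: derive path(d,g) via R0 from red(d,g)
round 1: derive path(e,b) via R0 from red(e,b)
round 1: derive path(e,d) via R0 from red(e,d)
round 1: derive path(e,e) via R0 from red(e,e)
round 1: derive path(e,f) via R0 from red(e,f)
round 1: derive path(f,a) via R0 from red(f,a)
round 1: derive path(f,d) via R0 from red(f,d)
round 2: derive path(a,a) via R1 from path(a,f), red(f,a)
round 2: derive path(a,b) via R1 from path(a,d), red(d,b)
round 2: derive path(a,g) via R1 from path(a,d), red(d,g)
round 2: derive path(b,a) via R1 from path(b,f), red(f,a)
round 2: derive path(b,d) via R1 from path(b,f), red(f,d)
round 2: derive path(d,f) via R1 from path(d,b), red(b,f)
round 2: derive path(e,a) via R1 from path(e,f), red(f,a)
round 2: derive path(e,g) via R1 from path(e,d), red(d,g)
round 2: derive path(f,b) via R1 from path(f,d), red(d,b)
round 2: derive path(f,e) via R1 from path(f,a), red(a,e)
round 2: derive path(f,f) via R1 from path(f,a), red(a,f)
round 2: derive path(f,g) via R1 from path(f,d), red(d,g)
round 3: derive path(b,b) via R1 from path(b,d), red(d,b)
round 3: derive path(b,e) via R1 from path(b,a), red(a,e)
round 3: derive path(b,g) via R1 from path(b,d), red(d,g)
round 3: derive path(d,a) via R1 from path(d,f), red(f,a)
round 4: derive path(d,e) via R1 from path(d,a), red(a,e)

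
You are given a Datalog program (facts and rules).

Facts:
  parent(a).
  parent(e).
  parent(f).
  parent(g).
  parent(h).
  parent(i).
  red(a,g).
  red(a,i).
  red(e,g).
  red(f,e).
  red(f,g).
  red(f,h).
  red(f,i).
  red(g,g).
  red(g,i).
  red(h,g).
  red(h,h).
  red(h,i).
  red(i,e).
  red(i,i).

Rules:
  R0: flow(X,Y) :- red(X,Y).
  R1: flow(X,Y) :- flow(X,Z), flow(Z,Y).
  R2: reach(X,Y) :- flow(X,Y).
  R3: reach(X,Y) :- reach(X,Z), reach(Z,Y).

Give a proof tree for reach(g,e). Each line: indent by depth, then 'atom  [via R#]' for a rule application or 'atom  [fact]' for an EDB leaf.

reach(g,e)  [via R2]
  flow(g,e)  [via R1]
    flow(g,i)  [via R0]
      red(g,i)  [fact]
    flow(i,e)  [via R0]
      red(i,e)  [fact]

round 1: derive flow(a,g) via R0 from red(a,g)
round 1: derive flow(a,i) via R0 from red(a,i)
round 1: derive flow(e,g) via R0 from red(e,g)
round 1: derive flow(f,e) via R0 from red(f,e)
round 1: derive flow(f,g) via R0 from red(f,g)
round 1: derive flow(f,h) via R0 from red(f,h)
round 1: derive flow(f,i) via R0 from red(f,i)
round 1: derive flow(g,g) via R0 from red(g,g)
round 1: derive flow(g,i) via R0 from red(g,i)
round 1: derive flow(h,g) via R0 from red(h,g)
round 1: derive flow(h,h) via R0 from red(h,h)
round 1: derive flow(h,i) via R0 from red(h,i)
round 1: derive flow(i,e) via R0 from red(i,e)
round 1: derive flow(i,i) via R0 from red(i,i)
round 2: derive flow(a,e) via R1 from flow(a,i), flow(i,e)
round 2: derive flow(e,i) via R1 from flow(e,g), flow(g,i)
round 2: derive flow(g,e) via R1 from flow(g,i), flow(i,e)
round 2: derive flow(h,e) via R1 from flow(h,i), flow(i,e)
round 2: derive flow(i,g) via R1 from flow(i,e), flow(e,g)
round 2: derive reach(a,g) via R2 from flow(a,g)
round 2: derive reach(a,i) via R2 from flow(a,i)
round 2: derive reach(e,g) via R2 from flow(e,g)
round 2: derive reach(f,e) via R2 from flow(f,e)
round 2: derive reach(f,g) via R2 from flow(f,g)
round 2: derive reach(f,h) via R2 from flow(f,h)
round 2: derive reach(f,i) via R2 from flow(f,i)
round 2: derive reach(g,g) via R2 from flow(g,g)
round 2: derive reach(g,i) via R2 from flow(g,i)
round 2: derive reach(h,g) via R2 from flow(h,g)
round 2: derive reach(h,h) via R2 from flow(h,h)
round 2: derive reach(h,i) via R2 from flow(h,i)
round 2: derive reach(i,e) via R2 from flow(i,e)
round 2: derive reach(i,i) via R2 from flow(i,i)
round 3: derive flow(e,e) via R1 from flow(e,g), flow(g,e)
round 3: derive reach(a,e) via R2 from flow(a,e)
round 3: derive reach(e,i) via R2 from flow(e,i)
round 3: derive reach(g,e) via R2 from flow(g,e)
round 3: derive reach(h,e) via R2 from flow(h,e)
round 3: derive reach(i,g) via R2 from flow(i,g)
round 4: derive reach(e,e) via R2 from flow(e,e)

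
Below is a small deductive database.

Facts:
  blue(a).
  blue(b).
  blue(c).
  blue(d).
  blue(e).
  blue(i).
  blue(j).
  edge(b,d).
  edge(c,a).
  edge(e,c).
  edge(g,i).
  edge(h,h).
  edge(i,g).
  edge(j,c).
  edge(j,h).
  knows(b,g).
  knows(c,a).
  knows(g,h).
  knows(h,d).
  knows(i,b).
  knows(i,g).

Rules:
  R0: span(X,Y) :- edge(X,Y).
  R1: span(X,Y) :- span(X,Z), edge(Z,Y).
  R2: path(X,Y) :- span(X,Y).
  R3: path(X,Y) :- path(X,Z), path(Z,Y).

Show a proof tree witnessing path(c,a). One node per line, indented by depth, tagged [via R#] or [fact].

round 1: derive span(b,d) via R0 from edge(b,d)
round 1: derive span(c,a) via R0 from edge(c,a)
round 1: derive span(e,c) via R0 from edge(e,c)
round 1: derive span(g,i) via R0 from edge(g,i)
round 1: derive span(h,h) via R0 from edge(h,h)
round 1: derive span(i,g) via R0 from edge(i,g)
round 1: derive span(j,c) via R0 from edge(j,c)
round 1: derive span(j,h) via R0 from edge(j,h)
round 2: derive span(e,a) via R1 from span(e,c), edge(c,a)
round 2: derive span(g,g) via R1 from span(g,i), edge(i,g)
round 2: derive span(i,i) via R1 from span(i,g), edge(g,i)
round 2: derive span(j,a) via R1 from span(j,c), edge(c,a)
round 2: derive path(b,d) via R2 from span(b,d)
round 2: derive path(c,a) via R2 from span(c,a)
round 2: derive path(e,c) via R2 from span(e,c)
round 2: derive path(g,i) via R2 from span(g,i)
round 2: derive path(h,h) via R2 from span(h,h)
round 2: derive path(i,g) via R2 from span(i,g)
round 2: derive path(j,c) via R2 from span(j,c)
round 2: derive path(j,h) via R2 from span(j,h)
round 3: derive path(e,a) via R2 from span(e,a)
round 3: derive path(g,g) via R2 from span(g,g)
round 3: derive path(i,i) via R2 from span(i,i)
round 3: derive path(j,a) via R2 from span(j,a)

path(c,a)  [via R2]
  span(c,a)  [via R0]
    edge(c,a)  [fact]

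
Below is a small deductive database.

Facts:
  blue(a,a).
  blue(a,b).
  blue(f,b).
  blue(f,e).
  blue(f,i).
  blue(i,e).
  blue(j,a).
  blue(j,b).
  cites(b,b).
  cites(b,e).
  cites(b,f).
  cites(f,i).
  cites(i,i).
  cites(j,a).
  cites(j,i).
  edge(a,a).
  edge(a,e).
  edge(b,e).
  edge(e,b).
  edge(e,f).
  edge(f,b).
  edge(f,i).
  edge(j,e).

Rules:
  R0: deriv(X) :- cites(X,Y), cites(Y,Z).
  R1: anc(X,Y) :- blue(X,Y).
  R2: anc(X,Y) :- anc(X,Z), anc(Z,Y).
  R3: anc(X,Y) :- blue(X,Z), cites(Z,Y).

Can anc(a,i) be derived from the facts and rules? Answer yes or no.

yes

round 1: derive anc(a,a) via R1 from blue(a,a)
round 1: derive anc(a,b) via R1 from blue(a,b)
round 1: derive anc(f,b) via R1 from blue(f,b)
round 1: derive anc(f,e) via R1 from blue(f,e)
round 1: derive anc(f,i) via R1 from blue(f,i)
round 1: derive anc(i,e) via R1 from blue(i,e)
round 1: derive anc(j,a) via R1 from blue(j,a)
round 1: derive anc(j,b) via R1 from blue(j,b)
round 1: derive anc(a,e) via R3 from blue(a,b), cites(b,e)
round 1: derive anc(a,f) via R3 from blue(a,b), cites(b,f)
round 1: derive anc(f,f) via R3 from blue(f,b), cites(b,f)
round 1: derive anc(j,e) via R3 from blue(j,b), cites(b,e)
round 1: derive anc(j,f) via R3 from blue(j,b), cites(b,f)
round 2: derive anc(a,i) via R2 from anc(a,f), anc(f,i)
round 2: derive anc(j,i) via R2 from anc(j,f), anc(f,i)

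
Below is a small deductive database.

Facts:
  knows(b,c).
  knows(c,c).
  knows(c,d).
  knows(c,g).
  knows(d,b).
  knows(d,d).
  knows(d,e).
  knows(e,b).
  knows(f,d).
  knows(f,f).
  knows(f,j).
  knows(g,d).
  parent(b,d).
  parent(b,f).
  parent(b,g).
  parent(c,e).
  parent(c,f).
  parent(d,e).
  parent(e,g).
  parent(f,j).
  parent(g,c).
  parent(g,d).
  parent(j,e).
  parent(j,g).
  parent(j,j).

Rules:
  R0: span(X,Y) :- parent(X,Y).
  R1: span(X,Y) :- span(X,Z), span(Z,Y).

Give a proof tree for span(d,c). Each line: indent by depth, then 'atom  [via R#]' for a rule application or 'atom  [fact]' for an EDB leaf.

span(d,c)  [via R1]
  span(d,e)  [via R0]
    parent(d,e)  [fact]
  span(e,c)  [via R1]
    span(e,g)  [via R0]
      parent(e,g)  [fact]
    span(g,c)  [via R0]
      parent(g,c)  [fact]

round 1: derive span(b,d) via R0 from parent(b,d)
round 1: derive span(b,f) via R0 from parent(b,f)
round 1: derive span(b,g) via R0 from parent(b,g)
round 1: derive span(c,e) via R0 from parent(c,e)
round 1: derive span(c,f) via R0 from parent(c,f)
round 1: derive span(d,e) via R0 from parent(d,e)
round 1: derive span(e,g) via R0 from parent(e,g)
round 1: derive span(f,j) via R0 from parent(f,j)
round 1: derive span(g,c) via R0 from parent(g,c)
round 1: derive span(g,d) via R0 from parent(g,d)
round 1: derive span(j,e) via R0 from parent(j,e)
round 1: derive span(j,g) via R0 from parent(j,g)
round 1: derive span(j,j) via R0 from parent(j,j)
round 2: derive span(b,c) via R1 from span(b,g), span(g,c)
round 2: derive span(b,e) via R1 from span(b,d), span(d,e)
round 2: derive span(b,j) via R1 from span(b,f), span(f,j)
round 2: derive span(c,g) via R1 from span(c,e), span(e,g)
round 2: derive span(c,j) via R1 from span(c,f), span(f,j)
round 2: derive span(d,g) via R1 from span(d,e), span(e,g)
round 2: derive span(e,c) via R1 from span(e,g), span(g,c)
round 2: derive span(e,d) via R1 from span(e,g), span(g,d)
round 2: derive span(f,e) via R1 from span(f,j), span(j,e)
round 2: derive span(f,g) via R1 from span(f,j), span(j,g)
round 2: derive span(g,e) via R1 from span(g,c), span(c,e)
round 2: derive span(g,f) via R1 from span(g,c), span(c,f)
round 2: derive span(j,c) via R1 from span(j,g), span(g,c)
round 2: derive span(j,d) via R1 from span(j,g), span(g,d)
round 3: derive span(c,c) via R1 from span(c,e), span(e,c)
round 3: derive span(c,d) via R1 from span(c,e), span(e,d)
round 3: derive span(d,c) via R1 from span(d,e), span(e,c)
round 3: derive span(d,d) via R1 from span(d,e), span(e,d)
round 3: derive span(d,f) via R1 from span(d,g), span(g,f)
round 3: derive span(e,e) via R1 from span(e,c), span(c,e)
round 3: derive span(e,f) via R1 from span(e,c), span(c,f)
round 3: derive span(e,j) via R1 from span(e,c), span(c,j)
round 3: derive span(f,c) via R1 from span(f,e), span(e,c)
round 3: derive span(f,d) via R1 from span(f,e), span(e,d)
round 3: derive span(f,f) via R1 from span(f,g), span(g,f)
round 3: derive span(g,g) via R1 from span(g,c), span(c,g)
round 3: derive span(g,j) via R1 from span(g,c), span(c,j)
round 3: derive span(j,f) via R1 from span(j,c), span(c,f)
round 4: derive span(d,j) via R1 from span(d,c), span(c,j)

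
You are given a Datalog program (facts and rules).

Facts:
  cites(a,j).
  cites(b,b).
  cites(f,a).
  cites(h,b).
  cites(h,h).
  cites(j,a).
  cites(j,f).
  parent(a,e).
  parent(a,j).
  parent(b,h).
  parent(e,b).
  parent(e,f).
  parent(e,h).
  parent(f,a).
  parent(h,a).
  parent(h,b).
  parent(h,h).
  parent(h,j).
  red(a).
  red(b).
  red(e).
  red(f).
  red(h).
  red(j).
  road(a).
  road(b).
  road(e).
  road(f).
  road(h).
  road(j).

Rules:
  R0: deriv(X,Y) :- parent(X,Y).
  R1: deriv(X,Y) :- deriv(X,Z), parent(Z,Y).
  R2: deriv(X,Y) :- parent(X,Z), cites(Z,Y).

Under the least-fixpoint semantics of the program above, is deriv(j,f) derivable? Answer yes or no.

round 1: derive deriv(a,e) via R0 from parent(a,e)
round 1: derive deriv(a,j) via R0 from parent(a,j)
round 1: derive deriv(b,h) via R0 from parent(b,h)
round 1: derive deriv(e,b) via R0 from parent(e,b)
round 1: derive deriv(e,f) via R0 from parent(e,f)
round 1: derive deriv(e,h) via R0 from parent(e,h)
round 1: derive deriv(f,a) via R0 from parent(f,a)
round 1: derive deriv(h,a) via R0 from parent(h,a)
round 1: derive deriv(h,b) via R0 from parent(h,b)
round 1: derive deriv(h,h) via R0 from parent(h,h)
round 1: derive deriv(h,j) via R0 from parent(h,j)
round 1: derive deriv(a,a) via R2 from parent(a,j), cites(j,a)
round 1: derive deriv(a,f) via R2 from parent(a,j), cites(j,f)
round 1: derive deriv(b,b) via R2 from parent(b,h), cites(h,b)
round 1: derive deriv(e,a) via R2 from parent(e,f), cites(f,a)
round 1: derive deriv(f,j) via R2 from parent(f,a), cites(a,j)
round 1: derive deriv(h,f) via R2 from parent(h,j), cites(j,f)
round 2: derive deriv(a,b) via R1 from deriv(a,e), parent(e,b)
round 2: derive deriv(a,h) via R1 from deriv(a,e), parent(e,h)
round 2: derive deriv(b,a) via R1 from deriv(b,h), parent(h,a)
round 2: derive deriv(b,j) via R1 from deriv(b,h), parent(h,j)
round 2: derive deriv(e,e) via R1 from deriv(e,a), parent(a,e)
round 2: derive deriv(e,j) via R1 from deriv(e,a), parent(a,j)
round 2: derive deriv(f,e) via R1 from deriv(f,a), parent(a,e)
round 2: derive deriv(h,e) via R1 from deriv(h,a), parent(a,e)
round 3: derive deriv(b,e) via R1 from deriv(b,a), parent(a,e)
round 3: derive deriv(f,b) via R1 from deriv(f,e), parent(e,b)
round 3: derive deriv(f,f) via R1 from deriv(f,e), parent(e,f)
round 3: derive deriv(f,h) via R1 from deriv(f,e), parent(e,h)
round 4: derive deriv(b,f) via R1 from deriv(b,e), parent(e,f)

no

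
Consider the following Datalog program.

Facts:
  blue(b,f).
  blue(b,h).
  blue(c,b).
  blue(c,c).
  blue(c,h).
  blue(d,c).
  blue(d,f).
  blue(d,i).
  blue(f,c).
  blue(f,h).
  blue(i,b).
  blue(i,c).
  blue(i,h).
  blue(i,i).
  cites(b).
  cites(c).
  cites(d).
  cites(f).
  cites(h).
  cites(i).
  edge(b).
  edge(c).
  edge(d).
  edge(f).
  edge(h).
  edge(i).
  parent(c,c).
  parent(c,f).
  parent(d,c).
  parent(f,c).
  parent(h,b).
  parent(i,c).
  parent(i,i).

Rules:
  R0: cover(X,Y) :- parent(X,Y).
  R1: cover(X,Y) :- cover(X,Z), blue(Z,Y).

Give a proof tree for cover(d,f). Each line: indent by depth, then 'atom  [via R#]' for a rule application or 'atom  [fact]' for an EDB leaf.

cover(d,f)  [via R1]
  cover(d,b)  [via R1]
    cover(d,c)  [via R0]
      parent(d,c)  [fact]
    blue(c,b)  [fact]
  blue(b,f)  [fact]

round 1: derive cover(c,c) via R0 from parent(c,c)
round 1: derive cover(c,f) via R0 from parent(c,f)
round 1: derive cover(d,c) via R0 from parent(d,c)
round 1: derive cover(f,c) via R0 from parent(f,c)
round 1: derive cover(h,b) via R0 from parent(h,b)
round 1: derive cover(i,c) via R0 from parent(i,c)
round 1: derive cover(i,i) via R0 from parent(i,i)
round 2: derive cover(c,b) via R1 from cover(c,c), blue(c,b)
round 2: derive cover(c,h) via R1 from cover(c,c), blue(c,h)
round 2: derive cover(d,b) via R1 from cover(d,c), blue(c,b)
round 2: derive cover(d,h) via R1 from cover(d,c), blue(c,h)
round 2: derive cover(f,b) via R1 from cover(f,c), blue(c,b)
round 2: derive cover(f,h) via R1 from cover(f,c), blue(c,h)
round 2: derive cover(h,f) via R1 from cover(h,b), blue(b,f)
round 2: derive cover(h,h) via R1 from cover(h,b), blue(b,h)
round 2: derive cover(i,b) via R1 from cover(i,c), blue(c,b)
round 2: derive cover(i,h) via R1 from cover(i,c), blue(c,h)
round 3: derive cover(d,f) via R1 from cover(d,b), blue(b,f)
round 3: derive cover(f,f) via R1 from cover(f,b), blue(b,f)
round 3: derive cover(h,c) via R1 from cover(h,f), blue(f,c)
round 3: derive cover(i,f) via R1 from cover(i,b), blue(b,f)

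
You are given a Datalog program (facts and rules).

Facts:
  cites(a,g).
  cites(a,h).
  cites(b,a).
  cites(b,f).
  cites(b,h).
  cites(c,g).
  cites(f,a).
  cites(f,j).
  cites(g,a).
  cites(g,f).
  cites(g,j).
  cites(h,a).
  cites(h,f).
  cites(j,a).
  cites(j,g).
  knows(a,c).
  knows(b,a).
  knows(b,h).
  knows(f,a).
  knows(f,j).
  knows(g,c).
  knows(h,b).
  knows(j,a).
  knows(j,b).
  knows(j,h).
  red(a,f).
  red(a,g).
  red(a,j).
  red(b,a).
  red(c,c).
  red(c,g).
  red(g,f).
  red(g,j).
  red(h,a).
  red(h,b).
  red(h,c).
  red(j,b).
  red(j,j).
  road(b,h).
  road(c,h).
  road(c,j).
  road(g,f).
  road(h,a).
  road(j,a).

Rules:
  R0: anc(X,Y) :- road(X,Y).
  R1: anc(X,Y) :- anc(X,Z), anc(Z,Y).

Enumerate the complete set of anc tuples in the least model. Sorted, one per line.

anc(b,a)
anc(b,h)
anc(c,a)
anc(c,h)
anc(c,j)
anc(g,f)
anc(h,a)
anc(j,a)

round 1: derive anc(b,h) via R0 from road(b,h)
round 1: derive anc(c,h) via R0 from road(c,h)
round 1: derive anc(c,j) via R0 from road(c,j)
round 1: derive anc(g,f) via R0 from road(g,f)
round 1: derive anc(h,a) via R0 from road(h,a)
round 1: derive anc(j,a) via R0 from road(j,a)
round 2: derive anc(b,a) via R1 from anc(b,h), anc(h,a)
round 2: derive anc(c,a) via R1 from anc(c,h), anc(h,a)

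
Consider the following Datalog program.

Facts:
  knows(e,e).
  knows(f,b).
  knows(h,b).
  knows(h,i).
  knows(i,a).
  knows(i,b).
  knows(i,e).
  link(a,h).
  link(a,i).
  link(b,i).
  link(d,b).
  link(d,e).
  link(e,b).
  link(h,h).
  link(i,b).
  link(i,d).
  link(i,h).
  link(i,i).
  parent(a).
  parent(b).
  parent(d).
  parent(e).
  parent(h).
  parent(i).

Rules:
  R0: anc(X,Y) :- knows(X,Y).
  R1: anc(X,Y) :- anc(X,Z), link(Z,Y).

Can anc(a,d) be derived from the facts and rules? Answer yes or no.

round 1: derive anc(e,e) via R0 from knows(e,e)
round 1: derive anc(f,b) via R0 from knows(f,b)
round 1: derive anc(h,b) via R0 from knows(h,b)
round 1: derive anc(h,i) via R0 from knows(h,i)
round 1: derive anc(i,a) via R0 from knows(i,a)
round 1: derive anc(i,b) via R0 from knows(i,b)
round 1: derive anc(i,e) via R0 from knows(i,e)
round 2: derive anc(e,b) via R1 from anc(e,e), link(e,b)
round 2: derive anc(f,i) via R1 from anc(f,b), link(b,i)
round 2: derive anc(h,d) via R1 from anc(h,i), link(i,d)
round 2: derive anc(h,h) via R1 from anc(h,i), link(i,h)
round 2: derive anc(i,h) via R1 from anc(i,a), link(a,h)
round 2: derive anc(i,i) via R1 from anc(i,a), link(a,i)
round 3: derive anc(e,i) via R1 from anc(e,b), link(b,i)
round 3: derive anc(f,d) via R1 from anc(f,i), link(i,d)
round 3: derive anc(f,h) via R1 from anc(f,i), link(i,h)
round 3: derive anc(h,e) via R1 from anc(h,d), link(d,e)
round 3: derive anc(i,d) via R1 from anc(i,i), link(i,d)
round 4: derive anc(e,d) via R1 from anc(e,i), link(i,d)
round 4: derive anc(e,h) via R1 from anc(e,i), link(i,h)
round 4: derive anc(f,e) via R1 from anc(f,d), link(d,e)

no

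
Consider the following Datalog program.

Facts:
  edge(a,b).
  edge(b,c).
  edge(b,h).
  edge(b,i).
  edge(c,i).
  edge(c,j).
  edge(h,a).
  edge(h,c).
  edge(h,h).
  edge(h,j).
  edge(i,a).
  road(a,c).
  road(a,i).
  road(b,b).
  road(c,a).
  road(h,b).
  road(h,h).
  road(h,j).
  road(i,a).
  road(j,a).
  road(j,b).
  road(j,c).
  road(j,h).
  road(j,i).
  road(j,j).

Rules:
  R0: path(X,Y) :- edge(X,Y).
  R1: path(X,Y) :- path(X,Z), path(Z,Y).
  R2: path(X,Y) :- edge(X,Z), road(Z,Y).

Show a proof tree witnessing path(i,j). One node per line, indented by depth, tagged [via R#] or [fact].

path(i,j)  [via R1]
  path(i,c)  [via R2]
    edge(i,a)  [fact]
    road(a,c)  [fact]
  path(c,j)  [via R0]
    edge(c,j)  [fact]

round 1: derive path(a,b) via R0 from edge(a,b)
round 1: derive path(b,c) via R0 from edge(b,c)
round 1: derive path(b,h) via R0 from edge(b,h)
round 1: derive path(b,i) via R0 from edge(b,i)
round 1: derive path(c,i) via R0 from edge(c,i)
round 1: derive path(c,j) via R0 from edge(c,j)
round 1: derive path(h,a) via R0 from edge(h,a)
round 1: derive path(h,c) via R0 from edge(h,c)
round 1: derive path(h,h) via R0 from edge(h,h)
round 1: derive path(h,j) via R0 from edge(h,j)
round 1: derive path(i,a) via R0 from edge(i,a)
round 1: derive path(b,a) via R2 from edge(b,c), road(c,a)
round 1: derive path(b,b) via R2 from edge(b,h), road(h,b)
round 1: derive path(b,j) via R2 from edge(b,h), road(h,j)
round 1: derive path(c,a) via R2 from edge(c,i), road(i,a)
round 1: derive path(c,b) via R2 from edge(c,j), road(j,b)
round 1: derive path(c,c) via R2 from edge(c,j), road(j,c)
round 1: derive path(c,h) via R2 from edge(c,j), road(j,h)
round 1: derive path(h,b) via R2 from edge(h,h), road(h,b)
round 1: derive path(h,i) via R2 from edge(h,a), road(a,i)
round 1: derive path(i,c) via R2 from edge(i,a), road(a,c)
round 1: derive path(i,i) via R2 from edge(i,a), road(a,i)
round 2: derive path(a,a) via R1 from path(a,b), path(b,a)
round 2: derive path(a,c) via R1 from path(a,b), path(b,c)
round 2: derive path(a,h) via R1 from path(a,b), path(b,h)
round 2: derive path(a,i) via R1 from path(a,b), path(b,i)
round 2: derive path(a,j) via R1 from path(a,b), path(b,j)
round 2: derive path(i,b) via R1 from path(i,a), path(a,b)
round 2: derive path(i,h) via R1 from path(i,c), path(c,h)
round 2: derive path(i,j) via R1 from path(i,c), path(c,j)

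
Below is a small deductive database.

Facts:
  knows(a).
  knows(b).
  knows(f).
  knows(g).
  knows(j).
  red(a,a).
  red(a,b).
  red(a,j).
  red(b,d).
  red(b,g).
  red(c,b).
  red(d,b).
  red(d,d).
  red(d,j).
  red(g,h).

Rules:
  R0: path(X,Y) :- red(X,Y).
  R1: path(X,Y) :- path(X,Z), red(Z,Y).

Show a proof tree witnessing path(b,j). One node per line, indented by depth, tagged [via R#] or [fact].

path(b,j)  [via R1]
  path(b,d)  [via R0]
    red(b,d)  [fact]
  red(d,j)  [fact]

round 1: derive path(a,a) via R0 from red(a,a)
round 1: derive path(a,b) via R0 from red(a,b)
round 1: derive path(a,j) via R0 from red(a,j)
round 1: derive path(b,d) via R0 from red(b,d)
round 1: derive path(b,g) via R0 from red(b,g)
round 1: derive path(c,b) via R0 from red(c,b)
round 1: derive path(d,b) via R0 from red(d,b)
round 1: derive path(d,d) via R0 from red(d,d)
round 1: derive path(d,j) via R0 from red(d,j)
round 1: derive path(g,h) via R0 from red(g,h)
round 2: derive path(a,d) via R1 from path(a,b), red(b,d)
round 2: derive path(a,g) via R1 from path(a,b), red(b,g)
round 2: derive path(b,b) via R1 from path(b,d), red(d,b)
round 2: derive path(b,h) via R1 from path(b,g), red(g,h)
round 2: derive path(b,j) via R1 from path(b,d), red(d,j)
round 2: derive path(c,d) via R1 from path(c,b), red(b,d)
round 2: derive path(c,g) via R1 from path(c,b), red(b,g)
round 2: derive path(d,g) via R1 from path(d,b), red(b,g)
round 3: derive path(a,h) via R1 from path(a,g), red(g,h)
round 3: derive path(c,h) via R1 from path(c,g), red(g,h)
round 3: derive path(c,j) via R1 from path(c,d), red(d,j)
round 3: derive path(d,h) via R1 from path(d,g), red(g,h)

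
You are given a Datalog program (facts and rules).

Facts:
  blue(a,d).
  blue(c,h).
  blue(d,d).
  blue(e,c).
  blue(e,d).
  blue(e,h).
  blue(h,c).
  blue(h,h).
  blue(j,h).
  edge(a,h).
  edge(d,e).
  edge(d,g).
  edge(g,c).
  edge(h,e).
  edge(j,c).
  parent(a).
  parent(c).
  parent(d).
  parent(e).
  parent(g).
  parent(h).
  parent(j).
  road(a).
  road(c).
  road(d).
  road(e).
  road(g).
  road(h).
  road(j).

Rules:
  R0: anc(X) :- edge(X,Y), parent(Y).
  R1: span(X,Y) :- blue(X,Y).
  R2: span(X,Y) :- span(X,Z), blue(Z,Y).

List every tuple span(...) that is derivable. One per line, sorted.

round 1: derive span(a,d) via R1 from blue(a,d)
round 1: derive span(c,h) via R1 from blue(c,h)
round 1: derive span(d,d) via R1 from blue(d,d)
round 1: derive span(e,c) via R1 from blue(e,c)
round 1: derive span(e,d) via R1 from blue(e,d)
round 1: derive span(e,h) via R1 from blue(e,h)
round 1: derive span(h,c) via R1 from blue(h,c)
round 1: derive span(h,h) via R1 from blue(h,h)
round 1: derive span(j,h) via R1 from blue(j,h)
round 2: derive span(c,c) via R2 from span(c,h), blue(h,c)
round 2: derive span(j,c) via R2 from span(j,h), blue(h,c)

span(a,d)
span(c,c)
span(c,h)
span(d,d)
span(e,c)
span(e,d)
span(e,h)
span(h,c)
span(h,h)
span(j,c)
span(j,h)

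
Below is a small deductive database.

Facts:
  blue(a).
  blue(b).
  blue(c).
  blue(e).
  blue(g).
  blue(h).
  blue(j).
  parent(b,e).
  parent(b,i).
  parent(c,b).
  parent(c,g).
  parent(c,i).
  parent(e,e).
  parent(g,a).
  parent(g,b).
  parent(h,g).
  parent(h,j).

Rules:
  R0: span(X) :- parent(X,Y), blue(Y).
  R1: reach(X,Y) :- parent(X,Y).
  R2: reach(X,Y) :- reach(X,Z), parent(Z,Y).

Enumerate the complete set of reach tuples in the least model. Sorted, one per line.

round 1: derive reach(b,e) via R1 from parent(b,e)
round 1: derive reach(b,i) via R1 from parent(b,i)
round 1: derive reach(c,b) via R1 from parent(c,b)
round 1: derive reach(c,g) via R1 from parent(c,g)
round 1: derive reach(c,i) via R1 from parent(c,i)
round 1: derive reach(e,e) via R1 from parent(e,e)
round 1: derive reach(g,a) via R1 from parent(g,a)
round 1: derive reach(g,b) via R1 from parent(g,b)
round 1: derive reach(h,g) via R1 from parent(h,g)
round 1: derive reach(h,j) via R1 from parent(h,j)
round 2: derive reach(c,a) via R2 from reach(c,g), parent(g,a)
round 2: derive reach(c,e) via R2 from reach(c,b), parent(b,e)
round 2: derive reach(g,e) via R2 from reach(g,b), parent(b,e)
round 2: derive reach(g,i) via R2 from reach(g,b), parent(b,i)
round 2: derive reach(h,a) via R2 from reach(h,g), parent(g,a)
round 2: derive reach(h,b) via R2 from reach(h,g), parent(g,b)
round 3: derive reach(h,e) via R2 from reach(h,b), parent(b,e)
round 3: derive reach(h,i) via R2 from reach(h,b), parent(b,i)

reach(b,e)
reach(b,i)
reach(c,a)
reach(c,b)
reach(c,e)
reach(c,g)
reach(c,i)
reach(e,e)
reach(g,a)
reach(g,b)
reach(g,e)
reach(g,i)
reach(h,a)
reach(h,b)
reach(h,e)
reach(h,g)
reach(h,i)
reach(h,j)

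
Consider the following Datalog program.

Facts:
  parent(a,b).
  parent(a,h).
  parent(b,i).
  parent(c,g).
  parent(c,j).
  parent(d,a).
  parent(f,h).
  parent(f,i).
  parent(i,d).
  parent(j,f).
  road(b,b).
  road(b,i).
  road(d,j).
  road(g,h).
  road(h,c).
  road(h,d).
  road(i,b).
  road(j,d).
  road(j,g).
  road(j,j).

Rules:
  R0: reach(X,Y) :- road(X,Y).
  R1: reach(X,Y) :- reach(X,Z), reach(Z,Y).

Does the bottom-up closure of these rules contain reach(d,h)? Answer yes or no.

yes

round 1: derive reach(b,b) via R0 from road(b,b)
round 1: derive reach(b,i) via R0 from road(b,i)
round 1: derive reach(d,j) via R0 from road(d,j)
round 1: derive reach(g,h) via R0 from road(g,h)
round 1: derive reach(h,c) via R0 from road(h,c)
round 1: derive reach(h,d) via R0 from road(h,d)
round 1: derive reach(i,b) via R0 from road(i,b)
round 1: derive reach(j,d) via R0 from road(j,d)
round 1: derive reach(j,g) via R0 from road(j,g)
round 1: derive reach(j,j) via R0 from road(j,j)
round 2: derive reach(d,d) via R1 from reach(d,j), reach(j,d)
round 2: derive reach(d,g) via R1 from reach(d,j), reach(j,g)
round 2: derive reach(g,c) via R1 from reach(g,h), reach(h,c)
round 2: derive reach(g,d) via R1 from reach(g,h), reach(h,d)
round 2: derive reach(h,j) via R1 from reach(h,d), reach(d,j)
round 2: derive reach(i,i) via R1 from reach(i,b), reach(b,i)
round 2: derive reach(j,h) via R1 from reach(j,g), reach(g,h)
round 3: derive reach(d,c) via R1 from reach(d,g), reach(g,c)
round 3: derive reach(d,h) via R1 from reach(d,g), reach(g,h)
round 3: derive reach(g,g) via R1 from reach(g,d), reach(d,g)
round 3: derive reach(g,j) via R1 from reach(g,d), reach(d,j)
round 3: derive reach(h,g) via R1 from reach(h,d), reach(d,g)
round 3: derive reach(h,h) via R1 from reach(h,j), reach(j,h)
round 3: derive reach(j,c) via R1 from reach(j,g), reach(g,c)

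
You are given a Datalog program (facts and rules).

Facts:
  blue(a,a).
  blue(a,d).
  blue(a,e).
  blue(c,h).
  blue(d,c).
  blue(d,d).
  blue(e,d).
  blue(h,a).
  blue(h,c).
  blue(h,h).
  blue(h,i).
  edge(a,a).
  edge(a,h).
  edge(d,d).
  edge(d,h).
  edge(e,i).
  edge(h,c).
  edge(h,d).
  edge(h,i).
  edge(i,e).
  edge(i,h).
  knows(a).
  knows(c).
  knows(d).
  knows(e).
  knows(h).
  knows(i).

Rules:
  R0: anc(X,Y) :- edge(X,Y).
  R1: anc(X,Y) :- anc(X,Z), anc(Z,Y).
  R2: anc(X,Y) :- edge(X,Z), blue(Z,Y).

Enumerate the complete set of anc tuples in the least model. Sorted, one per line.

anc(a,a)
anc(a,c)
anc(a,d)
anc(a,e)
anc(a,h)
anc(a,i)
anc(d,a)
anc(d,c)
anc(d,d)
anc(d,e)
anc(d,h)
anc(d,i)
anc(e,a)
anc(e,c)
anc(e,d)
anc(e,e)
anc(e,h)
anc(e,i)
anc(h,a)
anc(h,c)
anc(h,d)
anc(h,e)
anc(h,h)
anc(h,i)
anc(i,a)
anc(i,c)
anc(i,d)
anc(i,e)
anc(i,h)
anc(i,i)

round 1: derive anc(a,a) via R0 from edge(a,a)
round 1: derive anc(a,h) via R0 from edge(a,h)
round 1: derive anc(d,d) via R0 from edge(d,d)
round 1: derive anc(d,h) via R0 from edge(d,h)
round 1: derive anc(e,i) via R0 from edge(e,i)
round 1: derive anc(h,c) via R0 from edge(h,c)
round 1: derive anc(h,d) via R0 from edge(h,d)
round 1: derive anc(h,i) via R0 from edge(h,i)
round 1: derive anc(i,e) via R0 from edge(i,e)
round 1: derive anc(i,h) via R0 from edge(i,h)
round 1: derive anc(a,c) via R2 from edge(a,h), blue(h,c)
round 1: derive anc(a,d) via R2 from edge(a,a), blue(a,d)
round 1: derive anc(a,e) via R2 from edge(a,a), blue(a,e)
round 1: derive anc(a,i) via R2 from edge(a,h), blue(h,i)
round 1: derive anc(d,a) via R2 from edge(d,h), blue(h,a)
round 1: derive anc(d,c) via R2 from edge(d,d), blue(d,c)
round 1: derive anc(d,i) via R2 from edge(d,h), blue(h,i)
round 1: derive anc(h,h) via R2 from edge(h,c), blue(c,h)
round 1: derive anc(i,a) via R2 from edge(i,h), blue(h,a)
round 1: derive anc(i,c) via R2 from edge(i,h), blue(h,c)
round 1: derive anc(i,d) via R2 from edge(i,e), blue(e,d)
round 1: derive anc(i,i) via R2 from edge(i,h), blue(h,i)
round 2: derive anc(d,e) via R1 from anc(d,a), anc(a,e)
round 2: derive anc(e,a) via R1 from anc(e,i), anc(i,a)
round 2: derive anc(e,c) via R1 from anc(e,i), anc(i,c)
round 2: derive anc(e,d) via R1 from anc(e,i), anc(i,d)
round 2: derive anc(e,e) via R1 from anc(e,i), anc(i,e)
round 2: derive anc(e,h) via R1 from anc(e,i), anc(i,h)
round 2: derive anc(h,a) via R1 from anc(h,d), anc(d,a)
round 2: derive anc(h,e) via R1 from anc(h,i), anc(i,e)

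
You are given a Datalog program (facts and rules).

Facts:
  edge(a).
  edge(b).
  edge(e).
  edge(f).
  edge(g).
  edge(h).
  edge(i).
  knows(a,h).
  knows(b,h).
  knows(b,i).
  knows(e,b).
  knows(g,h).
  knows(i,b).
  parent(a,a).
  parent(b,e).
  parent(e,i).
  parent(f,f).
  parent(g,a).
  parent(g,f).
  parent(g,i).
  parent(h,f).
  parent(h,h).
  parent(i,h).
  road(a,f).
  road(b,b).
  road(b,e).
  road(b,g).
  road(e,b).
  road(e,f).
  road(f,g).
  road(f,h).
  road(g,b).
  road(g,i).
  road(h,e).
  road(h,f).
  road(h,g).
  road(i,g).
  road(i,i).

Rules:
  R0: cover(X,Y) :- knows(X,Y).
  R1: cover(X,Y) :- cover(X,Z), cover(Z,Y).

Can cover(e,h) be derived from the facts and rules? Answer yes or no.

yes

round 1: derive cover(a,h) via R0 from knows(a,h)
round 1: derive cover(b,h) via R0 from knows(b,h)
round 1: derive cover(b,i) via R0 from knows(b,i)
round 1: derive cover(e,b) via R0 from knows(e,b)
round 1: derive cover(g,h) via R0 from knows(g,h)
round 1: derive cover(i,b) via R0 from knows(i,b)
round 2: derive cover(b,b) via R1 from cover(b,i), cover(i,b)
round 2: derive cover(e,h) via R1 from cover(e,b), cover(b,h)
round 2: derive cover(e,i) via R1 from cover(e,b), cover(b,i)
round 2: derive cover(i,h) via R1 from cover(i,b), cover(b,h)
round 2: derive cover(i,i) via R1 from cover(i,b), cover(b,i)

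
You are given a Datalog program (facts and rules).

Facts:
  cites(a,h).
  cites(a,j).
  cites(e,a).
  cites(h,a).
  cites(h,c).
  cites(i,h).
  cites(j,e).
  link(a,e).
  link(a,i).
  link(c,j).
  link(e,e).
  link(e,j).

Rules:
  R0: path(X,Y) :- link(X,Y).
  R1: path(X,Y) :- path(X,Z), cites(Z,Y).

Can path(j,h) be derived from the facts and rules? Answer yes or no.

no

round 1: derive path(a,e) via R0 from link(a,e)
round 1: derive path(a,i) via R0 from link(a,i)
round 1: derive path(c,j) via R0 from link(c,j)
round 1: derive path(e,e) via R0 from link(e,e)
round 1: derive path(e,j) via R0 from link(e,j)
round 2: derive path(a,a) via R1 from path(a,e), cites(e,a)
round 2: derive path(a,h) via R1 from path(a,i), cites(i,h)
round 2: derive path(c,e) via R1 from path(c,j), cites(j,e)
round 2: derive path(e,a) via R1 from path(e,e), cites(e,a)
round 3: derive path(a,c) via R1 from path(a,h), cites(h,c)
round 3: derive path(a,j) via R1 from path(a,a), cites(a,j)
round 3: derive path(c,a) via R1 from path(c,e), cites(e,a)
round 3: derive path(e,h) via R1 from path(e,a), cites(a,h)
round 4: derive path(c,h) via R1 from path(c,a), cites(a,h)
round 4: derive path(e,c) via R1 from path(e,h), cites(h,c)
round 5: derive path(c,c) via R1 from path(c,h), cites(h,c)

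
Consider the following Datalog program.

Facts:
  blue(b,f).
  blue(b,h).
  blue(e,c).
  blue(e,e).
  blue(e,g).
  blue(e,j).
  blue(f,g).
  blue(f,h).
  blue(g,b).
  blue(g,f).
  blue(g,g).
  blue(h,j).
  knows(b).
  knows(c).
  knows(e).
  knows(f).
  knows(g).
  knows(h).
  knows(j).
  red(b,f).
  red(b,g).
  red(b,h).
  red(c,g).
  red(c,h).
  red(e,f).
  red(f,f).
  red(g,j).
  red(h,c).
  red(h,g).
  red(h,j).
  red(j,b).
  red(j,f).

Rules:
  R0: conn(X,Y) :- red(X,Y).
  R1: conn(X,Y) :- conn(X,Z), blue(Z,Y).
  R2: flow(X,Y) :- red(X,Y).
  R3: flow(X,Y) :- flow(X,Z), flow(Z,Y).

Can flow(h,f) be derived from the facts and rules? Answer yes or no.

round 1: derive flow(b,f) via R2 from red(b,f)
round 1: derive flow(b,g) via R2 from red(b,g)
round 1: derive flow(b,h) via R2 from red(b,h)
round 1: derive flow(c,g) via R2 from red(c,g)
round 1: derive flow(c,h) via R2 from red(c,h)
round 1: derive flow(e,f) via R2 from red(e,f)
round 1: derive flow(f,f) via R2 from red(f,f)
round 1: derive flow(g,j) via R2 from red(g,j)
round 1: derive flow(h,c) via R2 from red(h,c)
round 1: derive flow(h,g) via R2 from red(h,g)
round 1: derive flow(h,j) via R2 from red(h,j)
round 1: derive flow(j,b) via R2 from red(j,b)
round 1: derive flow(j,f) via R2 from red(j,f)
round 2: derive flow(b,c) via R3 from flow(b,h), flow(h,c)
round 2: derive flow(b,j) via R3 from flow(b,g), flow(g,j)
round 2: derive flow(c,c) via R3 from flow(c,h), flow(h,c)
round 2: derive flow(c,j) via R3 from flow(c,g), flow(g,j)
round 2: derive flow(g,b) via R3 from flow(g,j), flow(j,b)
round 2: derive flow(g,f) via R3 from flow(g,j), flow(j,f)
round 2: derive flow(h,b) via R3 from flow(h,j), flow(j,b)
round 2: derive flow(h,f) via R3 from flow(h,j), flow(j,f)
round 2: derive flow(h,h) via R3 from flow(h,c), flow(c,h)
round 2: derive flow(j,g) via R3 from flow(j,b), flow(b,g)
round 2: derive flow(j,h) via R3 from flow(j,b), flow(b,h)
round 3: derive flow(b,b) via R3 from flow(b,g), flow(g,b)
round 3: derive flow(c,b) via R3 from flow(c,g), flow(g,b)
round 3: derive flow(c,f) via R3 from flow(c,g), flow(g,f)
round 3: derive flow(g,c) via R3 from flow(g,b), flow(b,c)
round 3: derive flow(g,g) via R3 from flow(g,b), flow(b,g)
round 3: derive flow(g,h) via R3 from flow(g,b), flow(b,h)
round 3: derive flow(j,c) via R3 from flow(j,b), flow(b,c)
round 3: derive flow(j,j) via R3 from flow(j,b), flow(b,j)

yes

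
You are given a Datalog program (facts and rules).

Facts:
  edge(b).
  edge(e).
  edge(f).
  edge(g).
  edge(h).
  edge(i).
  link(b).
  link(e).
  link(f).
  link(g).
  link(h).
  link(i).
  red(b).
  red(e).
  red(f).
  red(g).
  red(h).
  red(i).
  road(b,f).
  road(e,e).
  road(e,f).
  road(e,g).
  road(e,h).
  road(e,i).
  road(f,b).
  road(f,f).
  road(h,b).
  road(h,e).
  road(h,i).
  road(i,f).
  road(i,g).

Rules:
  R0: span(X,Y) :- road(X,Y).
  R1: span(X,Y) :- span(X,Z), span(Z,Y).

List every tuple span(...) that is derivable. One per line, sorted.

span(b,b)
span(b,f)
span(e,b)
span(e,e)
span(e,f)
span(e,g)
span(e,h)
span(e,i)
span(f,b)
span(f,f)
span(h,b)
span(h,e)
span(h,f)
span(h,g)
span(h,h)
span(h,i)
span(i,b)
span(i,f)
span(i,g)

round 1: derive span(b,f) via R0 from road(b,f)
round 1: derive span(e,e) via R0 from road(e,e)
round 1: derive span(e,f) via R0 from road(e,f)
round 1: derive span(e,g) via R0 from road(e,g)
round 1: derive span(e,h) via R0 from road(e,h)
round 1: derive span(e,i) via R0 from road(e,i)
round 1: derive span(f,b) via R0 from road(f,b)
round 1: derive span(f,f) via R0 from road(f,f)
round 1: derive span(h,b) via R0 from road(h,b)
round 1: derive span(h,e) via R0 from road(h,e)
round 1: derive span(h,i) via R0 from road(h,i)
round 1: derive span(i,f) via R0 from road(i,f)
round 1: derive span(i,g) via R0 from road(i,g)
round 2: derive span(b,b) via R1 from span(b,f), span(f,b)
round 2: derive span(e,b) via R1 from span(e,f), span(f,b)
round 2: derive span(h,f) via R1 from span(h,b), span(b,f)
round 2: derive span(h,g) via R1 from span(h,e), span(e,g)
round 2: derive span(h,h) via R1 from span(h,e), span(e,h)
round 2: derive span(i,b) via R1 from span(i,f), span(f,b)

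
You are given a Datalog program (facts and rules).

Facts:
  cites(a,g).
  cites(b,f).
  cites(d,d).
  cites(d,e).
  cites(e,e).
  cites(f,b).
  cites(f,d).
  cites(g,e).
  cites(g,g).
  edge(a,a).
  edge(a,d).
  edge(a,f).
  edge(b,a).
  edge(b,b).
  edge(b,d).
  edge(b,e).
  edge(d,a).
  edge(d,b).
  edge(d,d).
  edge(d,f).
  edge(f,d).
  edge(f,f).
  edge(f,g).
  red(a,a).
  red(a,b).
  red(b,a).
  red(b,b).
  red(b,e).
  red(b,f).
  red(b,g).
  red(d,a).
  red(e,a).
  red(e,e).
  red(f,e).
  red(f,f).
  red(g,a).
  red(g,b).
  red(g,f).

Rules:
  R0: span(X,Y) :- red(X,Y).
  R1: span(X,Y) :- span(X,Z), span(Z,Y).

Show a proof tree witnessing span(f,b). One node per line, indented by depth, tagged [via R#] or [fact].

round 1: derive span(a,a) via R0 from red(a,a)
round 1: derive span(a,b) via R0 from red(a,b)
round 1: derive span(b,a) via R0 from red(b,a)
round 1: derive span(b,b) via R0 from red(b,b)
round 1: derive span(b,e) via R0 from red(b,e)
round 1: derive span(b,f) via R0 from red(b,f)
round 1: derive span(b,g) via R0 from red(b,g)
round 1: derive span(d,a) via R0 from red(d,a)
round 1: derive span(e,a) via R0 from red(e,a)
round 1: derive span(e,e) via R0 from red(e,e)
round 1: derive span(f,e) via R0 from red(f,e)
round 1: derive span(f,f) via R0 from red(f,f)
round 1: derive span(g,a) via R0 from red(g,a)
round 1: derive span(g,b) via R0 from red(g,b)
round 1: derive span(g,f) via R0 from red(g,f)
round 2: derive span(a,e) via R1 from span(a,b), span(b,e)
round 2: derive span(a,f) via R1 from span(a,b), span(b,f)
round 2: derive span(a,g) via R1 from span(a,b), span(b,g)
round 2: derive span(d,b) via R1 from span(d,a), span(a,b)
round 2: derive span(e,b) via R1 from span(e,a), span(a,b)
round 2: derive span(f,a) via R1 from span(f,e), span(e,a)
round 2: derive span(g,e) via R1 from span(g,b), span(b,e)
round 2: derive span(g,g) via R1 from span(g,b), span(b,g)
round 3: derive span(d,e) via R1 from span(d,a), span(a,e)
round 3: derive span(d,f) via R1 from span(d,a), span(a,f)
round 3: derive span(d,g) via R1 from span(d,a), span(a,g)
round 3: derive span(e,f) via R1 from span(e,a), span(a,f)
round 3: derive span(e,g) via R1 from span(e,a), span(a,g)
round 3: derive span(f,b) via R1 from span(f,a), span(a,b)
round 3: derive span(f,g) via R1 from span(f,a), span(a,g)

span(f,b)  [via R1]
  span(f,a)  [via R1]
    span(f,e)  [via R0]
      red(f,e)  [fact]
    span(e,a)  [via R0]
      red(e,a)  [fact]
  span(a,b)  [via R0]
    red(a,b)  [fact]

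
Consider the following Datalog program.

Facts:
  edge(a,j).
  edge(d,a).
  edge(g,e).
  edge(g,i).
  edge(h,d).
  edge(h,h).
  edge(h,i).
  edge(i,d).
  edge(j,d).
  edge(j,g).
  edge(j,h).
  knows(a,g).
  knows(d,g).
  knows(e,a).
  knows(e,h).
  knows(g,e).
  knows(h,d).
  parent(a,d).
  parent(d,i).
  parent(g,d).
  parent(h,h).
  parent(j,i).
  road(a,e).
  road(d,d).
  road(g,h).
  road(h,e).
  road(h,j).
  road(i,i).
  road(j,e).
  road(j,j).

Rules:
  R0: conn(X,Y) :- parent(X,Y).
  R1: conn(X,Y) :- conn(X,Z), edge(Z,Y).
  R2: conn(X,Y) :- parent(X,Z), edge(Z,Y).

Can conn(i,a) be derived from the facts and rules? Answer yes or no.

round 1: derive conn(a,d) via R0 from parent(a,d)
round 1: derive conn(d,i) via R0 from parent(d,i)
round 1: derive conn(g,d) via R0 from parent(g,d)
round 1: derive conn(h,h) via R0 from parent(h,h)
round 1: derive conn(j,i) via R0 from parent(j,i)
round 1: derive conn(a,a) via R2 from parent(a,d), edge(d,a)
round 1: derive conn(d,d) via R2 from parent(d,i), edge(i,d)
round 1: derive conn(g,a) via R2 from parent(g,d), edge(d,a)
round 1: derive conn(h,d) via R2 from parent(h,h), edge(h,d)
round 1: derive conn(h,i) via R2 from parent(h,h), edge(h,i)
round 1: derive conn(j,d) via R2 from parent(j,i), edge(i,d)
round 2: derive conn(a,j) via R1 from conn(a,a), edge(a,j)
round 2: derive conn(d,a) via R1 from conn(d,d), edge(d,a)
round 2: derive conn(g,j) via R1 from conn(g,a), edge(a,j)
round 2: derive conn(h,a) via R1 from conn(h,d), edge(d,a)
round 2: derive conn(j,a) via R1 from conn(j,d), edge(d,a)
round 3: derive conn(a,g) via R1 from conn(a,j), edge(j,g)
round 3: derive conn(a,h) via R1 from conn(a,j), edge(j,h)
round 3: derive conn(d,j) via R1 from conn(d,a), edge(a,j)
round 3: derive conn(g,g) via R1 from conn(g,j), edge(j,g)
round 3: derive conn(g,h) via R1 from conn(g,j), edge(j,h)
round 3: derive conn(h,j) via R1 from conn(h,a), edge(a,j)
round 3: derive conn(j,j) via R1 from conn(j,a), edge(a,j)
round 4: derive conn(a,e) via R1 from conn(a,g), edge(g,e)
round 4: derive conn(a,i) via R1 from conn(a,g), edge(g,i)
round 4: derive conn(d,g) via R1 from conn(d,j), edge(j,g)
round 4: derive conn(d,h) via R1 from conn(d,j), edge(j,h)
round 4: derive conn(g,e) via R1 from conn(g,g), edge(g,e)
round 4: derive conn(g,i) via R1 from conn(g,g), edge(g,i)
round 4: derive conn(h,g) via R1 from conn(h,j), edge(j,g)
round 4: derive conn(j,g) via R1 from conn(j,j), edge(j,g)
round 4: derive conn(j,h) via R1 from conn(j,j), edge(j,h)
round 5: derive conn(d,e) via R1 from conn(d,g), edge(g,e)
round 5: derive conn(h,e) via R1 from conn(h,g), edge(g,e)
round 5: derive conn(j,e) via R1 from conn(j,g), edge(g,e)

no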